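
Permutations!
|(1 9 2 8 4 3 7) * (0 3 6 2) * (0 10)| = 12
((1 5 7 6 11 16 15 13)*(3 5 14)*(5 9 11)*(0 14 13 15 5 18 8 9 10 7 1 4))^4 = (0 7 9 1 14 6 11 13 3 18 16 4 10 8 5)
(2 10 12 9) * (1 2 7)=(1 2 10 12 9 7)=[0, 2, 10, 3, 4, 5, 6, 1, 8, 7, 12, 11, 9]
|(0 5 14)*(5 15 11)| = 5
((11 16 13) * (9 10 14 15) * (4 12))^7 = ((4 12)(9 10 14 15)(11 16 13))^7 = (4 12)(9 15 14 10)(11 16 13)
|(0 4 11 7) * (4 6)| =5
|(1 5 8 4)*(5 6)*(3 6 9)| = 7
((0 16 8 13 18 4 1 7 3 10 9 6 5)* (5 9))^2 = (0 8 18 1 3 5 16 13 4 7 10)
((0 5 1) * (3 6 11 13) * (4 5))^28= ((0 4 5 1)(3 6 11 13))^28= (13)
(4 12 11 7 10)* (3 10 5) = [0, 1, 2, 10, 12, 3, 6, 5, 8, 9, 4, 7, 11] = (3 10 4 12 11 7 5)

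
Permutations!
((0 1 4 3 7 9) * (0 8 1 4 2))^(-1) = (0 2 1 8 9 7 3 4)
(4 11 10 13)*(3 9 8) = (3 9 8)(4 11 10 13) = [0, 1, 2, 9, 11, 5, 6, 7, 3, 8, 13, 10, 12, 4]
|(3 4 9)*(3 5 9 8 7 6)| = 10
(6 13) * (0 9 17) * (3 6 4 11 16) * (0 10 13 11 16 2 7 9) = (2 7 9 17 10 13 4 16 3 6 11) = [0, 1, 7, 6, 16, 5, 11, 9, 8, 17, 13, 2, 12, 4, 14, 15, 3, 10]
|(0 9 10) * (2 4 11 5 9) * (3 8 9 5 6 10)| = 6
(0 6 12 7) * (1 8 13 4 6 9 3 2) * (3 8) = (0 9 8 13 4 6 12 7)(1 3 2) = [9, 3, 1, 2, 6, 5, 12, 0, 13, 8, 10, 11, 7, 4]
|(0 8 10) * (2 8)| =4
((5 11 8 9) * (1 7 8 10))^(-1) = ((1 7 8 9 5 11 10))^(-1) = (1 10 11 5 9 8 7)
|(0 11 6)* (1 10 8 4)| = 12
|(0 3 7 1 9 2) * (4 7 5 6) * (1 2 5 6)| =|(0 3 6 4 7 2)(1 9 5)| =6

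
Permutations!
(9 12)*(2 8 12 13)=(2 8 12 9 13)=[0, 1, 8, 3, 4, 5, 6, 7, 12, 13, 10, 11, 9, 2]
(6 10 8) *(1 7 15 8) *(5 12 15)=[0, 7, 2, 3, 4, 12, 10, 5, 6, 9, 1, 11, 15, 13, 14, 8]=(1 7 5 12 15 8 6 10)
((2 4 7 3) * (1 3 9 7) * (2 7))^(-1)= (1 4 2 9 7 3)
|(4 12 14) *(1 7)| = 6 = |(1 7)(4 12 14)|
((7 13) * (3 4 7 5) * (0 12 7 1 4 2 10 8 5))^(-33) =((0 12 7 13)(1 4)(2 10 8 5 3))^(-33) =(0 13 7 12)(1 4)(2 8 3 10 5)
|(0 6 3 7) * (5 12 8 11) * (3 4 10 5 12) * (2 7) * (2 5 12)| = 18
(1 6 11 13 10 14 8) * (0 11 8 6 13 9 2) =[11, 13, 0, 3, 4, 5, 8, 7, 1, 2, 14, 9, 12, 10, 6] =(0 11 9 2)(1 13 10 14 6 8)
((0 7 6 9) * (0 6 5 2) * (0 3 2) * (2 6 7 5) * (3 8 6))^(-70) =(9)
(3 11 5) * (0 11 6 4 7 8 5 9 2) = (0 11 9 2)(3 6 4 7 8 5) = [11, 1, 0, 6, 7, 3, 4, 8, 5, 2, 10, 9]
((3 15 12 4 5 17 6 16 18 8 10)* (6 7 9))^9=((3 15 12 4 5 17 7 9 6 16 18 8 10))^9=(3 16 17 15 18 7 12 8 9 4 10 6 5)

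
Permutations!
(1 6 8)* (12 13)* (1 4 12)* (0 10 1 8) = (0 10 1 6)(4 12 13 8) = [10, 6, 2, 3, 12, 5, 0, 7, 4, 9, 1, 11, 13, 8]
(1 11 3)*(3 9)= [0, 11, 2, 1, 4, 5, 6, 7, 8, 3, 10, 9]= (1 11 9 3)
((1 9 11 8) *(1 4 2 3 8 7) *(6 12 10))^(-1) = (1 7 11 9)(2 4 8 3)(6 10 12)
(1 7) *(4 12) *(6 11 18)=(1 7)(4 12)(6 11 18)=[0, 7, 2, 3, 12, 5, 11, 1, 8, 9, 10, 18, 4, 13, 14, 15, 16, 17, 6]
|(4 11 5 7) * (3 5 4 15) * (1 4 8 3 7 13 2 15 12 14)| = 12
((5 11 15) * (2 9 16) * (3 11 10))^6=((2 9 16)(3 11 15 5 10))^6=(16)(3 11 15 5 10)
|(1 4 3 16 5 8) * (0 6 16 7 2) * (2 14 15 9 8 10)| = 24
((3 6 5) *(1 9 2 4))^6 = (1 2)(4 9)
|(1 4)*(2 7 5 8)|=4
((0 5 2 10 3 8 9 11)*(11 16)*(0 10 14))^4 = ((0 5 2 14)(3 8 9 16 11 10))^4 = (3 11 9)(8 10 16)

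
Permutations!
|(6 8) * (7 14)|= 2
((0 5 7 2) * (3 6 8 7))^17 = (0 6 2 3 7 5 8)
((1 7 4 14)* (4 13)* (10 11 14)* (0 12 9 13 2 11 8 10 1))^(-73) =(0 2 4 12 11 1 9 14 7 13)(8 10)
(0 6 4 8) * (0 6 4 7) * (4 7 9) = [7, 1, 2, 3, 8, 5, 9, 0, 6, 4] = (0 7)(4 8 6 9)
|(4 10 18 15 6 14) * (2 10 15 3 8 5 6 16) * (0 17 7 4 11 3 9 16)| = 30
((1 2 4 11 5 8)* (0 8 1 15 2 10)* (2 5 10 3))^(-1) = (0 10 11 4 2 3 1 5 15 8)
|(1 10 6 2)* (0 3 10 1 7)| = |(0 3 10 6 2 7)| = 6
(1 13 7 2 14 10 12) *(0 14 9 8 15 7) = (0 14 10 12 1 13)(2 9 8 15 7) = [14, 13, 9, 3, 4, 5, 6, 2, 15, 8, 12, 11, 1, 0, 10, 7]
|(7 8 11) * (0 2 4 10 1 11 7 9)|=14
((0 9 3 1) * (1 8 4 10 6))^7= ((0 9 3 8 4 10 6 1))^7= (0 1 6 10 4 8 3 9)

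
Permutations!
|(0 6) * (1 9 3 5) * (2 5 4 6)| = 8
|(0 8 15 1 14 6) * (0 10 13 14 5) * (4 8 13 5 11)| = 30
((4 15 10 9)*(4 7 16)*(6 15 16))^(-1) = (4 16)(6 7 9 10 15)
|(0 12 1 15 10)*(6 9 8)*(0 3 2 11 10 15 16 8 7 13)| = 36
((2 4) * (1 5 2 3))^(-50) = (5)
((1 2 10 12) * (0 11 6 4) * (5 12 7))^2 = ((0 11 6 4)(1 2 10 7 5 12))^2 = (0 6)(1 10 5)(2 7 12)(4 11)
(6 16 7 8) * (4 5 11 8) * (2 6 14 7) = (2 6 16)(4 5 11 8 14 7) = [0, 1, 6, 3, 5, 11, 16, 4, 14, 9, 10, 8, 12, 13, 7, 15, 2]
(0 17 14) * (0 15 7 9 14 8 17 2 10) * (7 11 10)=[2, 1, 7, 3, 4, 5, 6, 9, 17, 14, 0, 10, 12, 13, 15, 11, 16, 8]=(0 2 7 9 14 15 11 10)(8 17)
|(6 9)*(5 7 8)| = 6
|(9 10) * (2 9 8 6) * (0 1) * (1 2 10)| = |(0 2 9 1)(6 10 8)| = 12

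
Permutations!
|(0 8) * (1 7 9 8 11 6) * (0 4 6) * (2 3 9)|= |(0 11)(1 7 2 3 9 8 4 6)|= 8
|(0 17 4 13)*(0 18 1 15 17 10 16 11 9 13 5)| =|(0 10 16 11 9 13 18 1 15 17 4 5)| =12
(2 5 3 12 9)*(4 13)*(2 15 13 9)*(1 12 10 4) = (1 12 2 5 3 10 4 9 15 13) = [0, 12, 5, 10, 9, 3, 6, 7, 8, 15, 4, 11, 2, 1, 14, 13]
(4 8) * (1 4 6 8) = (1 4)(6 8) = [0, 4, 2, 3, 1, 5, 8, 7, 6]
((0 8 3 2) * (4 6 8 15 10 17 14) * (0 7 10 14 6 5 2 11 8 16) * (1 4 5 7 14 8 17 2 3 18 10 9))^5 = ((0 15 8 18 10 2 14 5 3 11 17 6 16)(1 4 7 9))^5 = (0 2 17 8 5 16 10 11 15 14 6 18 3)(1 4 7 9)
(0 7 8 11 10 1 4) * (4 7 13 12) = (0 13 12 4)(1 7 8 11 10) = [13, 7, 2, 3, 0, 5, 6, 8, 11, 9, 1, 10, 4, 12]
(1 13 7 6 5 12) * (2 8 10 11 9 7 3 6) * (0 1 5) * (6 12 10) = (0 1 13 3 12 5 10 11 9 7 2 8 6) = [1, 13, 8, 12, 4, 10, 0, 2, 6, 7, 11, 9, 5, 3]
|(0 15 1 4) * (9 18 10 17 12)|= 20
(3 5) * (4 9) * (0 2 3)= [2, 1, 3, 5, 9, 0, 6, 7, 8, 4]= (0 2 3 5)(4 9)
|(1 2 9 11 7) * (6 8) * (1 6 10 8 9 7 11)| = 10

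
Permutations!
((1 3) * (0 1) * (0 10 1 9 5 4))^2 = ((0 9 5 4)(1 3 10))^2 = (0 5)(1 10 3)(4 9)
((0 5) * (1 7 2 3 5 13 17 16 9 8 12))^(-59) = (0 13 17 16 9 8 12 1 7 2 3 5)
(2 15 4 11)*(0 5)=(0 5)(2 15 4 11)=[5, 1, 15, 3, 11, 0, 6, 7, 8, 9, 10, 2, 12, 13, 14, 4]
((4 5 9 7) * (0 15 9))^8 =(0 9 4)(5 15 7)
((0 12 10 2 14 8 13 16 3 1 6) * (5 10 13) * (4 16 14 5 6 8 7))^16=(0 4 6 7 8 14 1 13 3 12 16)(2 5 10)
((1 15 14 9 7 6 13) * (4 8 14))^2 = ((1 15 4 8 14 9 7 6 13))^2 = (1 4 14 7 13 15 8 9 6)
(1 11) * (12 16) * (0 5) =[5, 11, 2, 3, 4, 0, 6, 7, 8, 9, 10, 1, 16, 13, 14, 15, 12] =(0 5)(1 11)(12 16)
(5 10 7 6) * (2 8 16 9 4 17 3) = (2 8 16 9 4 17 3)(5 10 7 6) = [0, 1, 8, 2, 17, 10, 5, 6, 16, 4, 7, 11, 12, 13, 14, 15, 9, 3]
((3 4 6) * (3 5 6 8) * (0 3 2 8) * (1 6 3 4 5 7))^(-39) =(0 4)(2 8)(3 5)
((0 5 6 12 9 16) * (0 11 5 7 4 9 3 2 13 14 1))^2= (0 4 16 5 12 2 14)(1 7 9 11 6 3 13)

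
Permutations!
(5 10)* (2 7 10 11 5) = (2 7 10)(5 11) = [0, 1, 7, 3, 4, 11, 6, 10, 8, 9, 2, 5]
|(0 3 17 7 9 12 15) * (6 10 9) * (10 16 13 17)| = |(0 3 10 9 12 15)(6 16 13 17 7)| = 30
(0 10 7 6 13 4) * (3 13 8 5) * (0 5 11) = (0 10 7 6 8 11)(3 13 4 5) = [10, 1, 2, 13, 5, 3, 8, 6, 11, 9, 7, 0, 12, 4]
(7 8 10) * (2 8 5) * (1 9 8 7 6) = [0, 9, 7, 3, 4, 2, 1, 5, 10, 8, 6] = (1 9 8 10 6)(2 7 5)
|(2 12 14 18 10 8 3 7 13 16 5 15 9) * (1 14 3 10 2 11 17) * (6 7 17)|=|(1 14 18 2 12 3 17)(5 15 9 11 6 7 13 16)(8 10)|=56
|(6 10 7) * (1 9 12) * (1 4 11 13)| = 6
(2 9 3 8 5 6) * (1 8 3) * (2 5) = (1 8 2 9)(5 6) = [0, 8, 9, 3, 4, 6, 5, 7, 2, 1]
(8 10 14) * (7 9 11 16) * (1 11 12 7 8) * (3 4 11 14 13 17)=(1 14)(3 4 11 16 8 10 13 17)(7 9 12)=[0, 14, 2, 4, 11, 5, 6, 9, 10, 12, 13, 16, 7, 17, 1, 15, 8, 3]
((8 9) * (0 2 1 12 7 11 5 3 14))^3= ((0 2 1 12 7 11 5 3 14)(8 9))^3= (0 12 5)(1 11 14)(2 7 3)(8 9)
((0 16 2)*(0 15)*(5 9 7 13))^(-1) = (0 15 2 16)(5 13 7 9)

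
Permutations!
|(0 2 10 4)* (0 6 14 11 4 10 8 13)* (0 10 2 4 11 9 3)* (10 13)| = 6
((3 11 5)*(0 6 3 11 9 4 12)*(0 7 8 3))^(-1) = (0 6)(3 8 7 12 4 9)(5 11)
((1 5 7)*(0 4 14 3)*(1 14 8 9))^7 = (0 14 5 9 4 3 7 1 8)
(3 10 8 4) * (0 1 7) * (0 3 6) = (0 1 7 3 10 8 4 6) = [1, 7, 2, 10, 6, 5, 0, 3, 4, 9, 8]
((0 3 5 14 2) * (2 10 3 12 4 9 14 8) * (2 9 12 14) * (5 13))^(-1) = (0 2 9 8 5 13 3 10 14)(4 12)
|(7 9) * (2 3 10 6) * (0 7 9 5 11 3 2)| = 7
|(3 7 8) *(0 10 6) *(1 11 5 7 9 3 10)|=8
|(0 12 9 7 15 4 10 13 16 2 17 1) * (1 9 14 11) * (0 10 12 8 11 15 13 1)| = |(0 8 11)(1 10)(2 17 9 7 13 16)(4 12 14 15)| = 12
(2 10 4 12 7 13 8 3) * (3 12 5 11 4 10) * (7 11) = (2 3)(4 5 7 13 8 12 11) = [0, 1, 3, 2, 5, 7, 6, 13, 12, 9, 10, 4, 11, 8]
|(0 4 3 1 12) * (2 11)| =10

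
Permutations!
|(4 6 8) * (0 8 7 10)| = 6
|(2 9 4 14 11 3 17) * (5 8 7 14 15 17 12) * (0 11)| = 40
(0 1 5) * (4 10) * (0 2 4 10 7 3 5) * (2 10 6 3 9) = (0 1)(2 4 7 9)(3 5 10 6) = [1, 0, 4, 5, 7, 10, 3, 9, 8, 2, 6]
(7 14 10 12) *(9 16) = (7 14 10 12)(9 16) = [0, 1, 2, 3, 4, 5, 6, 14, 8, 16, 12, 11, 7, 13, 10, 15, 9]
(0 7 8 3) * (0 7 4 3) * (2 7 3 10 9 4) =(0 2 7 8)(4 10 9) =[2, 1, 7, 3, 10, 5, 6, 8, 0, 4, 9]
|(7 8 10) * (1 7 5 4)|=|(1 7 8 10 5 4)|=6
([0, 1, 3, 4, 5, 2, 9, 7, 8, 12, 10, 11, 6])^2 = (2 4)(3 5)(6 12 9)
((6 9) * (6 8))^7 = (6 9 8)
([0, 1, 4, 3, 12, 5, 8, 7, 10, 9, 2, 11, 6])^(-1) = (2 10 8 6 12 4)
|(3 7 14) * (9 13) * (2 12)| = 6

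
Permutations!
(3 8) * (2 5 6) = (2 5 6)(3 8) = [0, 1, 5, 8, 4, 6, 2, 7, 3]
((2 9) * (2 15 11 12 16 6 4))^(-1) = (2 4 6 16 12 11 15 9)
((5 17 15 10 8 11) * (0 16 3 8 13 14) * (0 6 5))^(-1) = ((0 16 3 8 11)(5 17 15 10 13 14 6))^(-1) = (0 11 8 3 16)(5 6 14 13 10 15 17)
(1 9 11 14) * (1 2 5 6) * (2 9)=[0, 2, 5, 3, 4, 6, 1, 7, 8, 11, 10, 14, 12, 13, 9]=(1 2 5 6)(9 11 14)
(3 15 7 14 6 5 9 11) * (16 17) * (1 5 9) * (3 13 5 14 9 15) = [0, 14, 2, 3, 4, 1, 15, 9, 8, 11, 10, 13, 12, 5, 6, 7, 17, 16] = (1 14 6 15 7 9 11 13 5)(16 17)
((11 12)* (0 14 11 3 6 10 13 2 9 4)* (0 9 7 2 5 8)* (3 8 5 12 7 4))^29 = (0 7 9 10 8 11 4 6 12 14 2 3 13)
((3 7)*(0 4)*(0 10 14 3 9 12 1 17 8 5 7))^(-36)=((0 4 10 14 3)(1 17 8 5 7 9 12))^(-36)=(0 3 14 10 4)(1 12 9 7 5 8 17)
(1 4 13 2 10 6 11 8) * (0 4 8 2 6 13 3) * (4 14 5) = (0 14 5 4 3)(1 8)(2 10 13 6 11) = [14, 8, 10, 0, 3, 4, 11, 7, 1, 9, 13, 2, 12, 6, 5]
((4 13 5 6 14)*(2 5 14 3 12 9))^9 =(14)(2 3)(5 12)(6 9)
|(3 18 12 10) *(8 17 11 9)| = 4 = |(3 18 12 10)(8 17 11 9)|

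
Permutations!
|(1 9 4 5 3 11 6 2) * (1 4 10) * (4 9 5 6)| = 9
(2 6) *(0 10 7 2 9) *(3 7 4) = (0 10 4 3 7 2 6 9) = [10, 1, 6, 7, 3, 5, 9, 2, 8, 0, 4]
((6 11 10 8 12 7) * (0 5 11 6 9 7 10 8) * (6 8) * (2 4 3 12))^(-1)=(0 10 12 3 4 2 8 6 11 5)(7 9)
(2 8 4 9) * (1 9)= (1 9 2 8 4)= [0, 9, 8, 3, 1, 5, 6, 7, 4, 2]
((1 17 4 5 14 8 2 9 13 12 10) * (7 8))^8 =((1 17 4 5 14 7 8 2 9 13 12 10))^8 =(1 9 14)(2 5 10)(4 12 8)(7 17 13)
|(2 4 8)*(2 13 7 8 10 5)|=|(2 4 10 5)(7 8 13)|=12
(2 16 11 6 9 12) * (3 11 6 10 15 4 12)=(2 16 6 9 3 11 10 15 4 12)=[0, 1, 16, 11, 12, 5, 9, 7, 8, 3, 15, 10, 2, 13, 14, 4, 6]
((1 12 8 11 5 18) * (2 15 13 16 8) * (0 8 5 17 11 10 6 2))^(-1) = ((0 8 10 6 2 15 13 16 5 18 1 12)(11 17))^(-1) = (0 12 1 18 5 16 13 15 2 6 10 8)(11 17)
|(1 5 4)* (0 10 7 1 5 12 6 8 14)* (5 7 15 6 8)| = |(0 10 15 6 5 4 7 1 12 8 14)| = 11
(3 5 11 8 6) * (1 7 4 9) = (1 7 4 9)(3 5 11 8 6) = [0, 7, 2, 5, 9, 11, 3, 4, 6, 1, 10, 8]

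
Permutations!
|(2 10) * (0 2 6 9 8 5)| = 7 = |(0 2 10 6 9 8 5)|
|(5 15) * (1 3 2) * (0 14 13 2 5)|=8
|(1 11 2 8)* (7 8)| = 5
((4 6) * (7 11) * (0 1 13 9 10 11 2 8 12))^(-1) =((0 1 13 9 10 11 7 2 8 12)(4 6))^(-1) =(0 12 8 2 7 11 10 9 13 1)(4 6)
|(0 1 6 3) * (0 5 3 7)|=4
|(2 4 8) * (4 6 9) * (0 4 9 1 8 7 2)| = |(9)(0 4 7 2 6 1 8)| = 7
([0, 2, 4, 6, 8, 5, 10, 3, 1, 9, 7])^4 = (10)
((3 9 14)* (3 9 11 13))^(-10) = (14)(3 13 11)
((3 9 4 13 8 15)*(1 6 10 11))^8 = ((1 6 10 11)(3 9 4 13 8 15))^8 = (3 4 8)(9 13 15)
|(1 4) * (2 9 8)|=|(1 4)(2 9 8)|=6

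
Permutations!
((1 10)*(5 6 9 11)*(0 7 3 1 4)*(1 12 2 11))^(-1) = (0 4 10 1 9 6 5 11 2 12 3 7)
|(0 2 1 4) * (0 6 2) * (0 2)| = 5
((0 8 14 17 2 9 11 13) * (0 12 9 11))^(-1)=((0 8 14 17 2 11 13 12 9))^(-1)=(0 9 12 13 11 2 17 14 8)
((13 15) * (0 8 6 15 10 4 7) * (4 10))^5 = ((0 8 6 15 13 4 7))^5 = (0 4 15 8 7 13 6)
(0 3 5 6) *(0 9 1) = (0 3 5 6 9 1) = [3, 0, 2, 5, 4, 6, 9, 7, 8, 1]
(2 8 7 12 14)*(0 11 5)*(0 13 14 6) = (0 11 5 13 14 2 8 7 12 6) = [11, 1, 8, 3, 4, 13, 0, 12, 7, 9, 10, 5, 6, 14, 2]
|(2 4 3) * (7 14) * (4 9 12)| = 10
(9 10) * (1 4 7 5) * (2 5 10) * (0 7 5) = (0 7 10 9 2)(1 4 5) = [7, 4, 0, 3, 5, 1, 6, 10, 8, 2, 9]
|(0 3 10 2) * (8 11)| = 4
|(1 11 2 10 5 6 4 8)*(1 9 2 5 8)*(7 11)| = 12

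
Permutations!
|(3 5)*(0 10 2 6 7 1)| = 6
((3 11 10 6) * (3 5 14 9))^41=(3 9 14 5 6 10 11)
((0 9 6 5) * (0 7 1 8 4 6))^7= ((0 9)(1 8 4 6 5 7))^7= (0 9)(1 8 4 6 5 7)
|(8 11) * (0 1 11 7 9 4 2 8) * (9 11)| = |(0 1 9 4 2 8 7 11)| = 8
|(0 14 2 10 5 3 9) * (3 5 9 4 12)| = 15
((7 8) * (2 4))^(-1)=(2 4)(7 8)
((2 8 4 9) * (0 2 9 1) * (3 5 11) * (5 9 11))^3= ((0 2 8 4 1)(3 9 11))^3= (11)(0 4 2 1 8)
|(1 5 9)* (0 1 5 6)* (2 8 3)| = 6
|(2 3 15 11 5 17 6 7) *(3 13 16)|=10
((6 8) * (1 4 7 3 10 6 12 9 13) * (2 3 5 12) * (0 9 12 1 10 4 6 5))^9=(0 3 6 10)(1 13 7 2)(4 8 5 9)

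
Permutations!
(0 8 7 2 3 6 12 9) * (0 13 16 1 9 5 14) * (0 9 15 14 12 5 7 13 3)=[8, 15, 0, 6, 4, 12, 5, 2, 13, 3, 10, 11, 7, 16, 9, 14, 1]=(0 8 13 16 1 15 14 9 3 6 5 12 7 2)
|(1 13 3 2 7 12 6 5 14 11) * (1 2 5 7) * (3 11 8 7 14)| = 20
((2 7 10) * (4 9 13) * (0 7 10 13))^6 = ((0 7 13 4 9)(2 10))^6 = (0 7 13 4 9)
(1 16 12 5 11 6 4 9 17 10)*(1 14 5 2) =(1 16 12 2)(4 9 17 10 14 5 11 6) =[0, 16, 1, 3, 9, 11, 4, 7, 8, 17, 14, 6, 2, 13, 5, 15, 12, 10]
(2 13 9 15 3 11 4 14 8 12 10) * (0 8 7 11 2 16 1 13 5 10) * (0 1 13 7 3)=[8, 7, 5, 2, 14, 10, 6, 11, 12, 15, 16, 4, 1, 9, 3, 0, 13]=(0 8 12 1 7 11 4 14 3 2 5 10 16 13 9 15)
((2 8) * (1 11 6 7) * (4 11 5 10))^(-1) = (1 7 6 11 4 10 5)(2 8)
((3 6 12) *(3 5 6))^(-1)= ((5 6 12))^(-1)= (5 12 6)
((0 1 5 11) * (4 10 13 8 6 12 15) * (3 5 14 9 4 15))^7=((15)(0 1 14 9 4 10 13 8 6 12 3 5 11))^7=(15)(0 8 1 6 14 12 9 3 4 5 10 11 13)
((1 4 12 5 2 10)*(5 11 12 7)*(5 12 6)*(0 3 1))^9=(0 2 6 12 4 3 10 5 11 7 1)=((0 3 1 4 7 12 11 6 5 2 10))^9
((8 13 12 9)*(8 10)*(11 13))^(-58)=(8 13 9)(10 11 12)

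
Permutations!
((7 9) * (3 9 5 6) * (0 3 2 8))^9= (0 3 9 7 5 6 2 8)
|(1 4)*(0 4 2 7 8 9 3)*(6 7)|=|(0 4 1 2 6 7 8 9 3)|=9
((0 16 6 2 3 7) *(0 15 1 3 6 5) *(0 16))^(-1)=(1 15 7 3)(2 6)(5 16)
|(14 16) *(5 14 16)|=2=|(16)(5 14)|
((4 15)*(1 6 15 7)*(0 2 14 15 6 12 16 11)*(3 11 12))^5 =(0 7 2 1 14 3 15 11 4)(12 16)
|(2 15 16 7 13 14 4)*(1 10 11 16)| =10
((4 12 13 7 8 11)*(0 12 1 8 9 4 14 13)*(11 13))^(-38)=((0 12)(1 8 13 7 9 4)(11 14))^(-38)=(14)(1 9 13)(4 7 8)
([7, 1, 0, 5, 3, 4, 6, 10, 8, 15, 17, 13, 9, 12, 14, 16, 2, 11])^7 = (0 9 17 2 12 10 16 13 7 15 11)(3 5 4)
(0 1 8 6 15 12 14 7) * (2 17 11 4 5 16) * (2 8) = (0 1 2 17 11 4 5 16 8 6 15 12 14 7) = [1, 2, 17, 3, 5, 16, 15, 0, 6, 9, 10, 4, 14, 13, 7, 12, 8, 11]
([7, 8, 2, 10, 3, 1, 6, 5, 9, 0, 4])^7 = (0 7 5 1 8 9)(3 10 4)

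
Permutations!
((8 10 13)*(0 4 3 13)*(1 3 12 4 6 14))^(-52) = ((0 6 14 1 3 13 8 10)(4 12))^(-52) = (0 3)(1 10)(6 13)(8 14)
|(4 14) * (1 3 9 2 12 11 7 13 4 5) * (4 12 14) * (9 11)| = 10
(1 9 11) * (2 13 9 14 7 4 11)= (1 14 7 4 11)(2 13 9)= [0, 14, 13, 3, 11, 5, 6, 4, 8, 2, 10, 1, 12, 9, 7]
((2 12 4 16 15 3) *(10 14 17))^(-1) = ((2 12 4 16 15 3)(10 14 17))^(-1) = (2 3 15 16 4 12)(10 17 14)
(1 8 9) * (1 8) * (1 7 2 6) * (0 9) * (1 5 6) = [9, 7, 1, 3, 4, 6, 5, 2, 0, 8] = (0 9 8)(1 7 2)(5 6)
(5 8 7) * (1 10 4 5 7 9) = (1 10 4 5 8 9) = [0, 10, 2, 3, 5, 8, 6, 7, 9, 1, 4]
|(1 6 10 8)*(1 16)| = 5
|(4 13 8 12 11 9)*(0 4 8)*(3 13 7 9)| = |(0 4 7 9 8 12 11 3 13)| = 9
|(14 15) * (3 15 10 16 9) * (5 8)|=6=|(3 15 14 10 16 9)(5 8)|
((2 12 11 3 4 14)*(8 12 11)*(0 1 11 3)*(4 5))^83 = ((0 1 11)(2 3 5 4 14)(8 12))^83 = (0 11 1)(2 4 3 14 5)(8 12)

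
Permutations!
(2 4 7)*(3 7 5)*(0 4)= (0 4 5 3 7 2)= [4, 1, 0, 7, 5, 3, 6, 2]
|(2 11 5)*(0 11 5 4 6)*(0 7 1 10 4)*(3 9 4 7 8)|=30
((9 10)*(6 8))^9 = ((6 8)(9 10))^9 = (6 8)(9 10)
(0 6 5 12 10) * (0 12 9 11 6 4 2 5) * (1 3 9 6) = [4, 3, 5, 9, 2, 6, 0, 7, 8, 11, 12, 1, 10] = (0 4 2 5 6)(1 3 9 11)(10 12)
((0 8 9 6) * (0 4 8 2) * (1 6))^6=(1 6 4 8 9)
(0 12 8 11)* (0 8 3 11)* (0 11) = (0 12 3)(8 11) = [12, 1, 2, 0, 4, 5, 6, 7, 11, 9, 10, 8, 3]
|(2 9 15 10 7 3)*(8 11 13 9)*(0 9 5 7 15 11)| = |(0 9 11 13 5 7 3 2 8)(10 15)| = 18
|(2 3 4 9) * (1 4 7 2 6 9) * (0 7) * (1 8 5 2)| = 8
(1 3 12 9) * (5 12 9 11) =(1 3 9)(5 12 11) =[0, 3, 2, 9, 4, 12, 6, 7, 8, 1, 10, 5, 11]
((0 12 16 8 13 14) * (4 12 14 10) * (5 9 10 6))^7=((0 14)(4 12 16 8 13 6 5 9 10))^7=(0 14)(4 9 6 8 12 10 5 13 16)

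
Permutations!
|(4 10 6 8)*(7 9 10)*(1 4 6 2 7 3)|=12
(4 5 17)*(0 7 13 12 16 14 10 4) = (0 7 13 12 16 14 10 4 5 17) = [7, 1, 2, 3, 5, 17, 6, 13, 8, 9, 4, 11, 16, 12, 10, 15, 14, 0]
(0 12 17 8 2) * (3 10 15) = [12, 1, 0, 10, 4, 5, 6, 7, 2, 9, 15, 11, 17, 13, 14, 3, 16, 8] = (0 12 17 8 2)(3 10 15)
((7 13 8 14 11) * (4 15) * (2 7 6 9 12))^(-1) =((2 7 13 8 14 11 6 9 12)(4 15))^(-1) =(2 12 9 6 11 14 8 13 7)(4 15)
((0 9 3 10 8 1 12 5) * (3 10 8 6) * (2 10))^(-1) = (0 5 12 1 8 3 6 10 2 9)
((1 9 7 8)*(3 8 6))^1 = (1 9 7 6 3 8)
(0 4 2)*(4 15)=(0 15 4 2)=[15, 1, 0, 3, 2, 5, 6, 7, 8, 9, 10, 11, 12, 13, 14, 4]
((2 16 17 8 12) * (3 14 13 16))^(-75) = (2 17 14 12 16 3 8 13)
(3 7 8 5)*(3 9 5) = (3 7 8)(5 9) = [0, 1, 2, 7, 4, 9, 6, 8, 3, 5]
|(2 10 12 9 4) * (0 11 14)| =15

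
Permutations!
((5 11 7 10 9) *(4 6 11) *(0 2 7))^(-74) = (0 6 5 10 2 11 4 9 7)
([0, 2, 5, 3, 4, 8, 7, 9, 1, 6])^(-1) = [0, 8, 1, 3, 4, 2, 9, 6, 5, 7]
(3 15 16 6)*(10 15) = (3 10 15 16 6) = [0, 1, 2, 10, 4, 5, 3, 7, 8, 9, 15, 11, 12, 13, 14, 16, 6]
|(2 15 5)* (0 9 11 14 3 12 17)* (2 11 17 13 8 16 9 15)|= 12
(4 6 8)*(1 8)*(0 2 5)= (0 2 5)(1 8 4 6)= [2, 8, 5, 3, 6, 0, 1, 7, 4]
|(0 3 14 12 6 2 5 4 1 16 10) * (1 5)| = 18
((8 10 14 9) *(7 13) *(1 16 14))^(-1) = ((1 16 14 9 8 10)(7 13))^(-1) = (1 10 8 9 14 16)(7 13)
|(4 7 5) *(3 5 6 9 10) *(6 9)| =6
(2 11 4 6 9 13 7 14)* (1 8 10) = (1 8 10)(2 11 4 6 9 13 7 14) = [0, 8, 11, 3, 6, 5, 9, 14, 10, 13, 1, 4, 12, 7, 2]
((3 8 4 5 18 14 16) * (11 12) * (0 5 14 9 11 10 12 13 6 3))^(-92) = (0 11 8)(3 16 9)(4 5 13)(6 14 18)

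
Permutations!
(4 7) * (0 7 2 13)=(0 7 4 2 13)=[7, 1, 13, 3, 2, 5, 6, 4, 8, 9, 10, 11, 12, 0]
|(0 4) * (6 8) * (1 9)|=2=|(0 4)(1 9)(6 8)|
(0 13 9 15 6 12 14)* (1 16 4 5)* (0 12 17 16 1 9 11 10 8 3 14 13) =(3 14 12 13 11 10 8)(4 5 9 15 6 17 16) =[0, 1, 2, 14, 5, 9, 17, 7, 3, 15, 8, 10, 13, 11, 12, 6, 4, 16]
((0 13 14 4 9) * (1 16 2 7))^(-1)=((0 13 14 4 9)(1 16 2 7))^(-1)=(0 9 4 14 13)(1 7 2 16)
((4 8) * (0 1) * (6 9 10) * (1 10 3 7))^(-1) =((0 10 6 9 3 7 1)(4 8))^(-1) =(0 1 7 3 9 6 10)(4 8)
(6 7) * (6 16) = (6 7 16) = [0, 1, 2, 3, 4, 5, 7, 16, 8, 9, 10, 11, 12, 13, 14, 15, 6]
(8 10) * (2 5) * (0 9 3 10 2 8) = (0 9 3 10)(2 5 8) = [9, 1, 5, 10, 4, 8, 6, 7, 2, 3, 0]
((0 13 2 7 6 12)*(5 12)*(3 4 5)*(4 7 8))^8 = ((0 13 2 8 4 5 12)(3 7 6))^8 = (0 13 2 8 4 5 12)(3 6 7)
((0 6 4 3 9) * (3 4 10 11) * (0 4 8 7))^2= ((0 6 10 11 3 9 4 8 7))^2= (0 10 3 4 7 6 11 9 8)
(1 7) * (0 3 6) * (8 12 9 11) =(0 3 6)(1 7)(8 12 9 11) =[3, 7, 2, 6, 4, 5, 0, 1, 12, 11, 10, 8, 9]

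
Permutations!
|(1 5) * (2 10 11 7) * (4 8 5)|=4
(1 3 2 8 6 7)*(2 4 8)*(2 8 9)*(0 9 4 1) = (0 9 2 8 6 7)(1 3) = [9, 3, 8, 1, 4, 5, 7, 0, 6, 2]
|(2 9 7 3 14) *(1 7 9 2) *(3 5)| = 5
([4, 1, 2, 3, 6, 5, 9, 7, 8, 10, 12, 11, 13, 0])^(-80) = [10, 1, 2, 3, 12, 5, 13, 7, 8, 0, 4, 11, 6, 9]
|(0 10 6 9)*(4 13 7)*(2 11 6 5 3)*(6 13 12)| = 12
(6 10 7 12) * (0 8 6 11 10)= (0 8 6)(7 12 11 10)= [8, 1, 2, 3, 4, 5, 0, 12, 6, 9, 7, 10, 11]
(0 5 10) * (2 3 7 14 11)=[5, 1, 3, 7, 4, 10, 6, 14, 8, 9, 0, 2, 12, 13, 11]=(0 5 10)(2 3 7 14 11)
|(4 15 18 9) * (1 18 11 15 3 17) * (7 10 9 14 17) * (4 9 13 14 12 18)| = 8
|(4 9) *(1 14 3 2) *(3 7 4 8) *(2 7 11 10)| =5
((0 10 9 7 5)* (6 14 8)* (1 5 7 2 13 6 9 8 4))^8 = ((0 10 8 9 2 13 6 14 4 1 5))^8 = (0 4 13 8 5 14 2 10 1 6 9)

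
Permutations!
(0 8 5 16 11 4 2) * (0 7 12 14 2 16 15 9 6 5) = (0 8)(2 7 12 14)(4 16 11)(5 15 9 6) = [8, 1, 7, 3, 16, 15, 5, 12, 0, 6, 10, 4, 14, 13, 2, 9, 11]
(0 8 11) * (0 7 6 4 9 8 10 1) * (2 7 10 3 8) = (0 3 8 11 10 1)(2 7 6 4 9) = [3, 0, 7, 8, 9, 5, 4, 6, 11, 2, 1, 10]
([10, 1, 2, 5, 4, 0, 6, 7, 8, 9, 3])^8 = [0, 1, 2, 3, 4, 5, 6, 7, 8, 9, 10]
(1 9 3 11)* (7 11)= (1 9 3 7 11)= [0, 9, 2, 7, 4, 5, 6, 11, 8, 3, 10, 1]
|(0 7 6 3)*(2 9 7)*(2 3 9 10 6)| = |(0 3)(2 10 6 9 7)| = 10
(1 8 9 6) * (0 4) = (0 4)(1 8 9 6) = [4, 8, 2, 3, 0, 5, 1, 7, 9, 6]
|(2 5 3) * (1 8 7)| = 3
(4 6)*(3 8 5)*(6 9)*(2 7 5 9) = [0, 1, 7, 8, 2, 3, 4, 5, 9, 6] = (2 7 5 3 8 9 6 4)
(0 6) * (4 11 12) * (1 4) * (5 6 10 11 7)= (0 10 11 12 1 4 7 5 6)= [10, 4, 2, 3, 7, 6, 0, 5, 8, 9, 11, 12, 1]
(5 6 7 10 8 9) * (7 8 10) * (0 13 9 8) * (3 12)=(0 13 9 5 6)(3 12)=[13, 1, 2, 12, 4, 6, 0, 7, 8, 5, 10, 11, 3, 9]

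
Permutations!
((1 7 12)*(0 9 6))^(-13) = (0 6 9)(1 12 7)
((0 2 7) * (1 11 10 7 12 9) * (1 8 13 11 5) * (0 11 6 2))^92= ((1 5)(2 12 9 8 13 6)(7 11 10))^92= (2 9 13)(6 12 8)(7 10 11)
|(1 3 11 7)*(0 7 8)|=|(0 7 1 3 11 8)|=6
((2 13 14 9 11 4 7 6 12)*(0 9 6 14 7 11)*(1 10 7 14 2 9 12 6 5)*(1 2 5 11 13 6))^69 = (1 5)(2 10)(4 13 14 11)(6 7)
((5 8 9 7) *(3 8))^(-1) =(3 5 7 9 8)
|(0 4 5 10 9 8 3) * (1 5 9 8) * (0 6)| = |(0 4 9 1 5 10 8 3 6)| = 9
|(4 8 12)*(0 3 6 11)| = |(0 3 6 11)(4 8 12)| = 12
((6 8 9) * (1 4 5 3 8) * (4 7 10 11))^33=((1 7 10 11 4 5 3 8 9 6))^33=(1 11 3 6 10 5 9 7 4 8)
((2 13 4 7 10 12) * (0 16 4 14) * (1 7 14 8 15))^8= ((0 16 4 14)(1 7 10 12 2 13 8 15))^8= (16)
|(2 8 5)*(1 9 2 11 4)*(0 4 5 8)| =10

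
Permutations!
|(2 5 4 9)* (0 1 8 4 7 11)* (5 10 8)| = |(0 1 5 7 11)(2 10 8 4 9)| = 5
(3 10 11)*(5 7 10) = [0, 1, 2, 5, 4, 7, 6, 10, 8, 9, 11, 3] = (3 5 7 10 11)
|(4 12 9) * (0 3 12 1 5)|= |(0 3 12 9 4 1 5)|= 7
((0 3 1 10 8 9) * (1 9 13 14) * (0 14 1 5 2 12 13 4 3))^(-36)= (1 2 9 8 13 5 3 10 12 14 4)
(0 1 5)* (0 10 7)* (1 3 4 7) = (0 3 4 7)(1 5 10) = [3, 5, 2, 4, 7, 10, 6, 0, 8, 9, 1]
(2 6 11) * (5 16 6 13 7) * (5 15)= [0, 1, 13, 3, 4, 16, 11, 15, 8, 9, 10, 2, 12, 7, 14, 5, 6]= (2 13 7 15 5 16 6 11)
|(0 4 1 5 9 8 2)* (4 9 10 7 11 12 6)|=|(0 9 8 2)(1 5 10 7 11 12 6 4)|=8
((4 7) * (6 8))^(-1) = ((4 7)(6 8))^(-1) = (4 7)(6 8)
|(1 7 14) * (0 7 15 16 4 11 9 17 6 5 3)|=|(0 7 14 1 15 16 4 11 9 17 6 5 3)|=13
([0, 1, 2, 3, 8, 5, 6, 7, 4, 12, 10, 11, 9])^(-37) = (4 8)(9 12)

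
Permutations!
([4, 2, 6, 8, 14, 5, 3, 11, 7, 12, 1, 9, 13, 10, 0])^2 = [14, 6, 3, 7, 0, 5, 8, 9, 11, 13, 2, 12, 10, 1, 4]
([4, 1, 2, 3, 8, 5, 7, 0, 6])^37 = [8, 1, 2, 3, 6, 5, 0, 4, 7]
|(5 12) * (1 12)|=3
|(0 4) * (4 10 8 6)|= |(0 10 8 6 4)|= 5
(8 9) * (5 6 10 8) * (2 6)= (2 6 10 8 9 5)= [0, 1, 6, 3, 4, 2, 10, 7, 9, 5, 8]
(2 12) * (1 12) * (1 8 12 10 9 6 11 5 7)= (1 10 9 6 11 5 7)(2 8 12)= [0, 10, 8, 3, 4, 7, 11, 1, 12, 6, 9, 5, 2]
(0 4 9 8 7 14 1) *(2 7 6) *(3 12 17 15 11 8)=(0 4 9 3 12 17 15 11 8 6 2 7 14 1)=[4, 0, 7, 12, 9, 5, 2, 14, 6, 3, 10, 8, 17, 13, 1, 11, 16, 15]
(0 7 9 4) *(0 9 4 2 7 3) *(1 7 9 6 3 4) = (0 4 6 3)(1 7)(2 9) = [4, 7, 9, 0, 6, 5, 3, 1, 8, 2]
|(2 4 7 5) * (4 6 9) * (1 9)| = 7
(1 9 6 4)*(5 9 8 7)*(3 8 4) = (1 4)(3 8 7 5 9 6) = [0, 4, 2, 8, 1, 9, 3, 5, 7, 6]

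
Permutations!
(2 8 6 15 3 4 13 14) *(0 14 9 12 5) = (0 14 2 8 6 15 3 4 13 9 12 5) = [14, 1, 8, 4, 13, 0, 15, 7, 6, 12, 10, 11, 5, 9, 2, 3]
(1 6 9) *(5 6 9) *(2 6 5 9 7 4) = [0, 7, 6, 3, 2, 5, 9, 4, 8, 1] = (1 7 4 2 6 9)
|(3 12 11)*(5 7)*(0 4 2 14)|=|(0 4 2 14)(3 12 11)(5 7)|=12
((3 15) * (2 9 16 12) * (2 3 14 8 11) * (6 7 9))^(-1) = (2 11 8 14 15 3 12 16 9 7 6)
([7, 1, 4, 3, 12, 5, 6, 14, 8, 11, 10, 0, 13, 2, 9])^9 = [11, 1, 4, 3, 12, 5, 6, 0, 8, 14, 10, 9, 13, 2, 7]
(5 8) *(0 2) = (0 2)(5 8) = [2, 1, 0, 3, 4, 8, 6, 7, 5]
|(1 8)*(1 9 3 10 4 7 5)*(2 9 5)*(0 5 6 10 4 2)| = |(0 5 1 8 6 10 2 9 3 4 7)| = 11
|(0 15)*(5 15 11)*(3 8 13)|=|(0 11 5 15)(3 8 13)|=12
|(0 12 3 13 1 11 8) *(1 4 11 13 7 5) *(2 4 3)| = 30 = |(0 12 2 4 11 8)(1 13 3 7 5)|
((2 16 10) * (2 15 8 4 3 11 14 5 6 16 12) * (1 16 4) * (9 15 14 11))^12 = ((1 16 10 14 5 6 4 3 9 15 8)(2 12))^12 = (1 16 10 14 5 6 4 3 9 15 8)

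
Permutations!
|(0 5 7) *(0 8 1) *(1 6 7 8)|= 6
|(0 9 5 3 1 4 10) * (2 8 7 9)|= |(0 2 8 7 9 5 3 1 4 10)|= 10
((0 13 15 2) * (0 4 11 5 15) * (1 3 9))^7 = ((0 13)(1 3 9)(2 4 11 5 15))^7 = (0 13)(1 3 9)(2 11 15 4 5)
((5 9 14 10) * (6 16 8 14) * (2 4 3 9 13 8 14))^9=(2 13 10 16 9 4 8 5 14 6 3)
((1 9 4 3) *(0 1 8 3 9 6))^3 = ((0 1 6)(3 8)(4 9))^3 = (3 8)(4 9)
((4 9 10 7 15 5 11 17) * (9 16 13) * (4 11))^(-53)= ((4 16 13 9 10 7 15 5)(11 17))^(-53)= (4 9 15 16 10 5 13 7)(11 17)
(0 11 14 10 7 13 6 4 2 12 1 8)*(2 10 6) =(0 11 14 6 4 10 7 13 2 12 1 8) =[11, 8, 12, 3, 10, 5, 4, 13, 0, 9, 7, 14, 1, 2, 6]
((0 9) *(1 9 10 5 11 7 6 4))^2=(0 5 7 4 9 10 11 6 1)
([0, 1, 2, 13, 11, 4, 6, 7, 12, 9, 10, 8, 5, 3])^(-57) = [0, 1, 2, 13, 12, 8, 6, 7, 4, 9, 10, 5, 11, 3]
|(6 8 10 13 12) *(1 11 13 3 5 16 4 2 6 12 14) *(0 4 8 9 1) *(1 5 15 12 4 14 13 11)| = 22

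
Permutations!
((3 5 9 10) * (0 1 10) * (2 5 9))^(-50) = (10)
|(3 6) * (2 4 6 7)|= 5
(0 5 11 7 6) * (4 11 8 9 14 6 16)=(0 5 8 9 14 6)(4 11 7 16)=[5, 1, 2, 3, 11, 8, 0, 16, 9, 14, 10, 7, 12, 13, 6, 15, 4]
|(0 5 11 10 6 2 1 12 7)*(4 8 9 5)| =|(0 4 8 9 5 11 10 6 2 1 12 7)| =12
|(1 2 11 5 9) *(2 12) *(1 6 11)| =|(1 12 2)(5 9 6 11)| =12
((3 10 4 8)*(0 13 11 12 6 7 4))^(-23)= (0 8 6 13 3 7 11 10 4 12)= ((0 13 11 12 6 7 4 8 3 10))^(-23)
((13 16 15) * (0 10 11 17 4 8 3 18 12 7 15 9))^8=(0 12 11 15 4 16 3)(7 17 13 8 9 18 10)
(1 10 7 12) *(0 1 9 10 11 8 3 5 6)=(0 1 11 8 3 5 6)(7 12 9 10)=[1, 11, 2, 5, 4, 6, 0, 12, 3, 10, 7, 8, 9]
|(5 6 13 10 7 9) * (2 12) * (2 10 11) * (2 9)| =20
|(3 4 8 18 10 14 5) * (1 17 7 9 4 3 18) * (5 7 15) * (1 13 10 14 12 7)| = |(1 17 15 5 18 14)(4 8 13 10 12 7 9)| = 42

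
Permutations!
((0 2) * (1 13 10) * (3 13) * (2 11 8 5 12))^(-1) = ((0 11 8 5 12 2)(1 3 13 10))^(-1) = (0 2 12 5 8 11)(1 10 13 3)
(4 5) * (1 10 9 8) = (1 10 9 8)(4 5) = [0, 10, 2, 3, 5, 4, 6, 7, 1, 8, 9]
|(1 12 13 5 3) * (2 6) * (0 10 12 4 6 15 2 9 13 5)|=|(0 10 12 5 3 1 4 6 9 13)(2 15)|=10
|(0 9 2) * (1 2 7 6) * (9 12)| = |(0 12 9 7 6 1 2)| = 7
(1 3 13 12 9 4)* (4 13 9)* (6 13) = (1 3 9 6 13 12 4) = [0, 3, 2, 9, 1, 5, 13, 7, 8, 6, 10, 11, 4, 12]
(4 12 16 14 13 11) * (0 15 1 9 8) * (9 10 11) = (0 15 1 10 11 4 12 16 14 13 9 8) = [15, 10, 2, 3, 12, 5, 6, 7, 0, 8, 11, 4, 16, 9, 13, 1, 14]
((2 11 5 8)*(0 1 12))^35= (0 12 1)(2 8 5 11)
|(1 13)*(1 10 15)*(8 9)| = 4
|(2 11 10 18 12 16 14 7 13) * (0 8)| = |(0 8)(2 11 10 18 12 16 14 7 13)| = 18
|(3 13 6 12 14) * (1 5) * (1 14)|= 7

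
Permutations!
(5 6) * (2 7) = (2 7)(5 6) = [0, 1, 7, 3, 4, 6, 5, 2]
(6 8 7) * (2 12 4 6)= (2 12 4 6 8 7)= [0, 1, 12, 3, 6, 5, 8, 2, 7, 9, 10, 11, 4]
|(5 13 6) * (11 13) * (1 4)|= 4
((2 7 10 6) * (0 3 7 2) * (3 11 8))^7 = (11)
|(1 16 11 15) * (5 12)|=4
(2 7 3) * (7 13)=(2 13 7 3)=[0, 1, 13, 2, 4, 5, 6, 3, 8, 9, 10, 11, 12, 7]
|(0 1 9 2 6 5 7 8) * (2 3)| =|(0 1 9 3 2 6 5 7 8)| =9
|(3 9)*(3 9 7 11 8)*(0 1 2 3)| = 7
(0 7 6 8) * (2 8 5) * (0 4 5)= (0 7 6)(2 8 4 5)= [7, 1, 8, 3, 5, 2, 0, 6, 4]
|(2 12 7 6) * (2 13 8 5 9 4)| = 9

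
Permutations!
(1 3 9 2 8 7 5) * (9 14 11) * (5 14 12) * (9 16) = (1 3 12 5)(2 8 7 14 11 16 9) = [0, 3, 8, 12, 4, 1, 6, 14, 7, 2, 10, 16, 5, 13, 11, 15, 9]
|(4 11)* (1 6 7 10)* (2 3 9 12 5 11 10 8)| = 12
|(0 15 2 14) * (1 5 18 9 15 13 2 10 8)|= 28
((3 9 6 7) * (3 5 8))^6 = ((3 9 6 7 5 8))^6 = (9)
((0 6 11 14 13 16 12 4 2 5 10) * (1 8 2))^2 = ((0 6 11 14 13 16 12 4 1 8 2 5 10))^2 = (0 11 13 12 1 2 10 6 14 16 4 8 5)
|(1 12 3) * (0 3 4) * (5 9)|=|(0 3 1 12 4)(5 9)|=10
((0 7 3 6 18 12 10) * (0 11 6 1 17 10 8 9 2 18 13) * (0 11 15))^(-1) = ((0 7 3 1 17 10 15)(2 18 12 8 9)(6 13 11))^(-1) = (0 15 10 17 1 3 7)(2 9 8 12 18)(6 11 13)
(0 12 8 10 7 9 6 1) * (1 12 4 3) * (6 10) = [4, 0, 2, 1, 3, 5, 12, 9, 6, 10, 7, 11, 8] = (0 4 3 1)(6 12 8)(7 9 10)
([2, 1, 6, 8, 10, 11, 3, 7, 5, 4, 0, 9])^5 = [5, 1, 11, 4, 3, 0, 9, 7, 10, 6, 8, 2]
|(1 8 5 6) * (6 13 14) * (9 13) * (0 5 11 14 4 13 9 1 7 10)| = 18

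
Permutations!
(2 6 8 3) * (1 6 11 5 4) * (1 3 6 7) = (1 7)(2 11 5 4 3)(6 8) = [0, 7, 11, 2, 3, 4, 8, 1, 6, 9, 10, 5]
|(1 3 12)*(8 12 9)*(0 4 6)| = 15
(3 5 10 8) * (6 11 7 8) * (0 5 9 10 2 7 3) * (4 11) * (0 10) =(0 5 2 7 8 10 6 4 11 3 9) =[5, 1, 7, 9, 11, 2, 4, 8, 10, 0, 6, 3]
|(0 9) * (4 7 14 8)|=|(0 9)(4 7 14 8)|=4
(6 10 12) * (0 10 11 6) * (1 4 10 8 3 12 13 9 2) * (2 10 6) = (0 8 3 12)(1 4 6 11 2)(9 10 13) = [8, 4, 1, 12, 6, 5, 11, 7, 3, 10, 13, 2, 0, 9]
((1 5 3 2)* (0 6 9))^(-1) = ((0 6 9)(1 5 3 2))^(-1) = (0 9 6)(1 2 3 5)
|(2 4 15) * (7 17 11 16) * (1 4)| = 4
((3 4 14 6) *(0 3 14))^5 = ((0 3 4)(6 14))^5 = (0 4 3)(6 14)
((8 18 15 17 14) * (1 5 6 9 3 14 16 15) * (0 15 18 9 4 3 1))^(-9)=(0 15 17 16 18)(1 9 8 14 3 4 6 5)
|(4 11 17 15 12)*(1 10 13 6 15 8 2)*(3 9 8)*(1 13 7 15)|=14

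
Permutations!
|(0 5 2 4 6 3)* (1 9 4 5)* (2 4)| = 8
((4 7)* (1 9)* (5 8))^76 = (9)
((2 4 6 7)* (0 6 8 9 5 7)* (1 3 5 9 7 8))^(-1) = ((9)(0 6)(1 3 5 8 7 2 4))^(-1) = (9)(0 6)(1 4 2 7 8 5 3)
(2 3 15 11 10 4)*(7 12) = (2 3 15 11 10 4)(7 12) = [0, 1, 3, 15, 2, 5, 6, 12, 8, 9, 4, 10, 7, 13, 14, 11]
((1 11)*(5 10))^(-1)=(1 11)(5 10)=((1 11)(5 10))^(-1)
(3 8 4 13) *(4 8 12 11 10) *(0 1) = [1, 0, 2, 12, 13, 5, 6, 7, 8, 9, 4, 10, 11, 3] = (0 1)(3 12 11 10 4 13)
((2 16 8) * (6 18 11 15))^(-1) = ((2 16 8)(6 18 11 15))^(-1) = (2 8 16)(6 15 11 18)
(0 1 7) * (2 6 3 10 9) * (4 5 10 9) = (0 1 7)(2 6 3 9)(4 5 10) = [1, 7, 6, 9, 5, 10, 3, 0, 8, 2, 4]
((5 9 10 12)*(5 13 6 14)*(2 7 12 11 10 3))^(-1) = ((2 7 12 13 6 14 5 9 3)(10 11))^(-1) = (2 3 9 5 14 6 13 12 7)(10 11)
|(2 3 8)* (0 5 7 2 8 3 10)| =5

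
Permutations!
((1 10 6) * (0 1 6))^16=((0 1 10))^16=(0 1 10)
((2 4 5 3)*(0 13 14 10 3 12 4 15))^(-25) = (0 10 15 14 2 13 3)(4 12 5)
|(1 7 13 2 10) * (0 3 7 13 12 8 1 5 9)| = 11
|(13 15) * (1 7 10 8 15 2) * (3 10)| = 8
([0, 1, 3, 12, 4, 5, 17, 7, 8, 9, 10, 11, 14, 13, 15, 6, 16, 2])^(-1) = (2 17 6 15 14 12 3)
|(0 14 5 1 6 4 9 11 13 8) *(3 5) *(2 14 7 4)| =|(0 7 4 9 11 13 8)(1 6 2 14 3 5)| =42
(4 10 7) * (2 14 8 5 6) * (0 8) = (0 8 5 6 2 14)(4 10 7) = [8, 1, 14, 3, 10, 6, 2, 4, 5, 9, 7, 11, 12, 13, 0]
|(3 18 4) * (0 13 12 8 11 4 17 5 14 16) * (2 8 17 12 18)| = 40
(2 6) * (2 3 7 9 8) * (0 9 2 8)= (0 9)(2 6 3 7)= [9, 1, 6, 7, 4, 5, 3, 2, 8, 0]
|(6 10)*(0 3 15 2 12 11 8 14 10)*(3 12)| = 21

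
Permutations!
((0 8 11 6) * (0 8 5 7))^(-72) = ((0 5 7)(6 8 11))^(-72) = (11)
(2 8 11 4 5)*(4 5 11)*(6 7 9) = (2 8 4 11 5)(6 7 9) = [0, 1, 8, 3, 11, 2, 7, 9, 4, 6, 10, 5]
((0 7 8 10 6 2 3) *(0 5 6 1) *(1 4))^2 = (0 8 4)(1 7 10)(2 5)(3 6)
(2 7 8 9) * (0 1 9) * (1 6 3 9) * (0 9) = [6, 1, 7, 0, 4, 5, 3, 8, 9, 2] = (0 6 3)(2 7 8 9)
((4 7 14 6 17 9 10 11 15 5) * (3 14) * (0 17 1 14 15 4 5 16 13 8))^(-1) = (0 8 13 16 15 3 7 4 11 10 9 17)(1 6 14)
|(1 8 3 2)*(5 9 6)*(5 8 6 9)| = |(9)(1 6 8 3 2)| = 5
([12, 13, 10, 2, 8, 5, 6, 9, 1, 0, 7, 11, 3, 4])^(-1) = [9, 8, 3, 12, 13, 5, 6, 10, 4, 7, 2, 11, 0, 1]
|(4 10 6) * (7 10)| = |(4 7 10 6)| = 4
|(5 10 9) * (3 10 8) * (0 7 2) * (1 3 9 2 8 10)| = |(0 7 8 9 5 10 2)(1 3)| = 14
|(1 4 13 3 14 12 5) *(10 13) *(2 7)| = 8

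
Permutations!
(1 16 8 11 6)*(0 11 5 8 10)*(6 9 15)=(0 11 9 15 6 1 16 10)(5 8)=[11, 16, 2, 3, 4, 8, 1, 7, 5, 15, 0, 9, 12, 13, 14, 6, 10]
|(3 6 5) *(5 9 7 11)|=|(3 6 9 7 11 5)|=6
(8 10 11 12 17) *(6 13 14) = (6 13 14)(8 10 11 12 17) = [0, 1, 2, 3, 4, 5, 13, 7, 10, 9, 11, 12, 17, 14, 6, 15, 16, 8]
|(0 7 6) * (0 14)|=|(0 7 6 14)|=4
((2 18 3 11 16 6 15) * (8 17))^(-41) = ((2 18 3 11 16 6 15)(8 17))^(-41) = (2 18 3 11 16 6 15)(8 17)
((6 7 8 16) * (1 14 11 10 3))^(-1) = (1 3 10 11 14)(6 16 8 7)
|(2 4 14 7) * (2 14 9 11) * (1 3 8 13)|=|(1 3 8 13)(2 4 9 11)(7 14)|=4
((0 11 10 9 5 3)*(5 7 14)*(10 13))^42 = ((0 11 13 10 9 7 14 5 3))^42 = (0 14 10)(3 7 13)(5 9 11)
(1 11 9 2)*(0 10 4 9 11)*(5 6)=(11)(0 10 4 9 2 1)(5 6)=[10, 0, 1, 3, 9, 6, 5, 7, 8, 2, 4, 11]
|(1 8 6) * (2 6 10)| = |(1 8 10 2 6)| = 5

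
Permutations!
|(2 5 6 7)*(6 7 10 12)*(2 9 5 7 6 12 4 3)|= |(12)(2 7 9 5 6 10 4 3)|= 8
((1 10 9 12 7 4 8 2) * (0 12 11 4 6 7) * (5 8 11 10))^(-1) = (0 12)(1 2 8 5)(4 11)(6 7)(9 10)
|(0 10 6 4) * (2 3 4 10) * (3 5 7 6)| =|(0 2 5 7 6 10 3 4)| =8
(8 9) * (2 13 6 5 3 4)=(2 13 6 5 3 4)(8 9)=[0, 1, 13, 4, 2, 3, 5, 7, 9, 8, 10, 11, 12, 6]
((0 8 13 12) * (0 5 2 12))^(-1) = (0 13 8)(2 5 12)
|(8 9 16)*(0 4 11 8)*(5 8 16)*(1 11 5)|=|(0 4 5 8 9 1 11 16)|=8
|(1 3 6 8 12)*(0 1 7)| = 7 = |(0 1 3 6 8 12 7)|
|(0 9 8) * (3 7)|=|(0 9 8)(3 7)|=6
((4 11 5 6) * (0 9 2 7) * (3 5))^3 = (0 7 2 9)(3 4 5 11 6) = ((0 9 2 7)(3 5 6 4 11))^3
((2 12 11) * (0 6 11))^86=((0 6 11 2 12))^86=(0 6 11 2 12)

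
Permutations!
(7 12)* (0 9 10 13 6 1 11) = (0 9 10 13 6 1 11)(7 12) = [9, 11, 2, 3, 4, 5, 1, 12, 8, 10, 13, 0, 7, 6]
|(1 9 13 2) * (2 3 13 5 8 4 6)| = 14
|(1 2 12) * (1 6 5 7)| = |(1 2 12 6 5 7)| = 6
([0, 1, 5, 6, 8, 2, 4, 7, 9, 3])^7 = [0, 1, 5, 4, 9, 2, 8, 7, 3, 6]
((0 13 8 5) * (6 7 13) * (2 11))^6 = ((0 6 7 13 8 5)(2 11))^6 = (13)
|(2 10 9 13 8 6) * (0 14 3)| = |(0 14 3)(2 10 9 13 8 6)| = 6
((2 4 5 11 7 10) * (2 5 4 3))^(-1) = (2 3)(5 10 7 11)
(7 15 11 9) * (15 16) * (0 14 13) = (0 14 13)(7 16 15 11 9) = [14, 1, 2, 3, 4, 5, 6, 16, 8, 7, 10, 9, 12, 0, 13, 11, 15]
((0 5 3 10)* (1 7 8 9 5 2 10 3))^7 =(0 2 10)(1 8 5 7 9)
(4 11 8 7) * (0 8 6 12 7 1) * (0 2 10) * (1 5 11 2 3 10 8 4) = (0 4 2 8 5 11 6 12 7 1 3 10) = [4, 3, 8, 10, 2, 11, 12, 1, 5, 9, 0, 6, 7]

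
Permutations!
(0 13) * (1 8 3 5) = (0 13)(1 8 3 5) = [13, 8, 2, 5, 4, 1, 6, 7, 3, 9, 10, 11, 12, 0]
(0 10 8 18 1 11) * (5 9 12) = (0 10 8 18 1 11)(5 9 12) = [10, 11, 2, 3, 4, 9, 6, 7, 18, 12, 8, 0, 5, 13, 14, 15, 16, 17, 1]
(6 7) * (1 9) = (1 9)(6 7) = [0, 9, 2, 3, 4, 5, 7, 6, 8, 1]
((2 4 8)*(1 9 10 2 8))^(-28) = (1 10 4 9 2)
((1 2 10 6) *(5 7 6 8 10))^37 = (1 5 6 2 7)(8 10)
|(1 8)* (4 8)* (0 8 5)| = 5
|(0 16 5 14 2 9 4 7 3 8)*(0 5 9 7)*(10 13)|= 12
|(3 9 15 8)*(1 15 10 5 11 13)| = |(1 15 8 3 9 10 5 11 13)| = 9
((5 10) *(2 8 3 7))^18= ((2 8 3 7)(5 10))^18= (10)(2 3)(7 8)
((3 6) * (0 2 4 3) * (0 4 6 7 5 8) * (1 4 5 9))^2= (0 6 8 2 5)(1 3 9 4 7)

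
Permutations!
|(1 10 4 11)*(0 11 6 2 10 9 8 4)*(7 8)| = |(0 11 1 9 7 8 4 6 2 10)| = 10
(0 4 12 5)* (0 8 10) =(0 4 12 5 8 10) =[4, 1, 2, 3, 12, 8, 6, 7, 10, 9, 0, 11, 5]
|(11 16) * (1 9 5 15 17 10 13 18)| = 8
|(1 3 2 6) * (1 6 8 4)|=5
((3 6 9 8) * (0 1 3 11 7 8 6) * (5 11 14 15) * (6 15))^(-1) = ((0 1 3)(5 11 7 8 14 6 9 15))^(-1) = (0 3 1)(5 15 9 6 14 8 7 11)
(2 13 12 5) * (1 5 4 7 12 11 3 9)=(1 5 2 13 11 3 9)(4 7 12)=[0, 5, 13, 9, 7, 2, 6, 12, 8, 1, 10, 3, 4, 11]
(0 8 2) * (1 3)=(0 8 2)(1 3)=[8, 3, 0, 1, 4, 5, 6, 7, 2]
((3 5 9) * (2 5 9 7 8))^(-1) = (2 8 7 5)(3 9)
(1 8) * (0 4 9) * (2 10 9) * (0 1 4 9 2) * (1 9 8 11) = [8, 11, 10, 3, 0, 5, 6, 7, 4, 9, 2, 1] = (0 8 4)(1 11)(2 10)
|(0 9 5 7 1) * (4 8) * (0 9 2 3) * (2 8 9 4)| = |(0 8 2 3)(1 4 9 5 7)| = 20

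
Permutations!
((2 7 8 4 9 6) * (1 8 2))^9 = (1 6 9 4 8)(2 7)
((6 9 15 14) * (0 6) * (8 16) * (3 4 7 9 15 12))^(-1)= (0 14 15 6)(3 12 9 7 4)(8 16)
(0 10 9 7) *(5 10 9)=(0 9 7)(5 10)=[9, 1, 2, 3, 4, 10, 6, 0, 8, 7, 5]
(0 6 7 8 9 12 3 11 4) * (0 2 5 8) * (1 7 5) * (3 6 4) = [4, 7, 1, 11, 2, 8, 5, 0, 9, 12, 10, 3, 6] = (0 4 2 1 7)(3 11)(5 8 9 12 6)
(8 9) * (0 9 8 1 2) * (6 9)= [6, 2, 0, 3, 4, 5, 9, 7, 8, 1]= (0 6 9 1 2)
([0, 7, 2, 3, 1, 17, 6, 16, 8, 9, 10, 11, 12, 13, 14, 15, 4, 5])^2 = (17)(1 16)(4 7)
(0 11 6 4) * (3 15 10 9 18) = (0 11 6 4)(3 15 10 9 18) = [11, 1, 2, 15, 0, 5, 4, 7, 8, 18, 9, 6, 12, 13, 14, 10, 16, 17, 3]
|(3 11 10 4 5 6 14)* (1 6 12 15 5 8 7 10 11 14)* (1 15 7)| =18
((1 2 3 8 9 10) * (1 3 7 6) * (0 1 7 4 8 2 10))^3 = (0 3 8 1 2 9 10 4)(6 7)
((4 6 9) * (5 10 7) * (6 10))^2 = ((4 10 7 5 6 9))^2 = (4 7 6)(5 9 10)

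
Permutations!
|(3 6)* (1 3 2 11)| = |(1 3 6 2 11)| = 5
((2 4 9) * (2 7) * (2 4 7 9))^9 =(9)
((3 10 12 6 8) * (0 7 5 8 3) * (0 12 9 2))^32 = (0 5 12 3 9)(2 7 8 6 10) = ((0 7 5 8 12 6 3 10 9 2))^32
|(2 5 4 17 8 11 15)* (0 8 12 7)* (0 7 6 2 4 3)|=11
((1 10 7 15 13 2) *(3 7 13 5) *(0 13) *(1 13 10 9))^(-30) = ((0 10)(1 9)(2 13)(3 7 15 5))^(-30) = (3 15)(5 7)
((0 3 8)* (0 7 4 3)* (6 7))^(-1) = (3 4 7 6 8)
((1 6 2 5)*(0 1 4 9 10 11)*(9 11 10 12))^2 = ((0 1 6 2 5 4 11)(9 12))^2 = (12)(0 6 5 11 1 2 4)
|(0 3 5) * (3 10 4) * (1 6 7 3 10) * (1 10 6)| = |(0 10 4 6 7 3 5)| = 7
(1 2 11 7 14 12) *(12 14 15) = (1 2 11 7 15 12) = [0, 2, 11, 3, 4, 5, 6, 15, 8, 9, 10, 7, 1, 13, 14, 12]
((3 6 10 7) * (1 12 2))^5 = (1 2 12)(3 6 10 7)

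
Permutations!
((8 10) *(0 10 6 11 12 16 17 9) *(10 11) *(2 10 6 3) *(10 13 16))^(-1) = (0 9 17 16 13 2 3 8 10 12 11)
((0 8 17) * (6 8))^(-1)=((0 6 8 17))^(-1)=(0 17 8 6)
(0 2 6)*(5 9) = (0 2 6)(5 9) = [2, 1, 6, 3, 4, 9, 0, 7, 8, 5]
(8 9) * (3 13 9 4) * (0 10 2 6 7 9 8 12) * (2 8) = [10, 1, 6, 13, 3, 5, 7, 9, 4, 12, 8, 11, 0, 2] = (0 10 8 4 3 13 2 6 7 9 12)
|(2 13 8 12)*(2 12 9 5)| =5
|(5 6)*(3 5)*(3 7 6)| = 2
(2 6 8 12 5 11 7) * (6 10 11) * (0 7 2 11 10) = (0 7 11 2)(5 6 8 12) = [7, 1, 0, 3, 4, 6, 8, 11, 12, 9, 10, 2, 5]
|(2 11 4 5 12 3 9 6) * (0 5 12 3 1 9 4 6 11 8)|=|(0 5 3 4 12 1 9 11 6 2 8)|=11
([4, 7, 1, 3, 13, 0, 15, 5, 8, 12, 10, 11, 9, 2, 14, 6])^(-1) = [5, 2, 13, 3, 0, 7, 15, 1, 8, 12, 10, 11, 9, 4, 14, 6]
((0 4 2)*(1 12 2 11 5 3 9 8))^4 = ((0 4 11 5 3 9 8 1 12 2))^4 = (0 3 12 11 8)(1 4 9 2 5)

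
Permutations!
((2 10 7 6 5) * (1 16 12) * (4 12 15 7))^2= (1 15 6 2 4)(5 10 12 16 7)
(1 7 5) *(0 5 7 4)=(7)(0 5 1 4)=[5, 4, 2, 3, 0, 1, 6, 7]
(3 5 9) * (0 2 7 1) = (0 2 7 1)(3 5 9) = [2, 0, 7, 5, 4, 9, 6, 1, 8, 3]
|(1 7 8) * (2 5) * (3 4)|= |(1 7 8)(2 5)(3 4)|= 6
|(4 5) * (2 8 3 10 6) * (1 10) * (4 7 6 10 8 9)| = |(10)(1 8 3)(2 9 4 5 7 6)| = 6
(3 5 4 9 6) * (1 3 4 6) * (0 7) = (0 7)(1 3 5 6 4 9) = [7, 3, 2, 5, 9, 6, 4, 0, 8, 1]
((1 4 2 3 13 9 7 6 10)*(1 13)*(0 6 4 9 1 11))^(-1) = ((0 6 10 13 1 9 7 4 2 3 11))^(-1) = (0 11 3 2 4 7 9 1 13 10 6)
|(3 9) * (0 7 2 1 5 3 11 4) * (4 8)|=10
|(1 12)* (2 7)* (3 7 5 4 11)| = |(1 12)(2 5 4 11 3 7)| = 6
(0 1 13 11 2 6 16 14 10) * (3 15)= (0 1 13 11 2 6 16 14 10)(3 15)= [1, 13, 6, 15, 4, 5, 16, 7, 8, 9, 0, 2, 12, 11, 10, 3, 14]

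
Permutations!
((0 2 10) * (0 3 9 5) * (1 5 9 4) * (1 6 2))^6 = (2 10 3 4 6)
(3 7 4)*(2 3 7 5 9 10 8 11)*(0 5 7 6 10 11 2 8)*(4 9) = [5, 1, 3, 7, 6, 4, 10, 9, 2, 11, 0, 8] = (0 5 4 6 10)(2 3 7 9 11 8)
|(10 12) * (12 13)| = 3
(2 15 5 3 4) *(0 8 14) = (0 8 14)(2 15 5 3 4) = [8, 1, 15, 4, 2, 3, 6, 7, 14, 9, 10, 11, 12, 13, 0, 5]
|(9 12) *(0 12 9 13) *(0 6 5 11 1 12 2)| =6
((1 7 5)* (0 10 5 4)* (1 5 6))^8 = (0 6 7)(1 4 10)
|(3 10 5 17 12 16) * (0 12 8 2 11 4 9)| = 12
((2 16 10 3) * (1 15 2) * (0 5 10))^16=((0 5 10 3 1 15 2 16))^16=(16)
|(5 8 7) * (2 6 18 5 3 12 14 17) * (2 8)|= |(2 6 18 5)(3 12 14 17 8 7)|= 12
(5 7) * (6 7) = (5 6 7) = [0, 1, 2, 3, 4, 6, 7, 5]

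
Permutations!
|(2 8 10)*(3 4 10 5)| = |(2 8 5 3 4 10)| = 6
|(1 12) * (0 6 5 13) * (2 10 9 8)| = 4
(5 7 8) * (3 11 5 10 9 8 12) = (3 11 5 7 12)(8 10 9) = [0, 1, 2, 11, 4, 7, 6, 12, 10, 8, 9, 5, 3]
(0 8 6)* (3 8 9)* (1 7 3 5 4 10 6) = [9, 7, 2, 8, 10, 4, 0, 3, 1, 5, 6] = (0 9 5 4 10 6)(1 7 3 8)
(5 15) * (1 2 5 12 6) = (1 2 5 15 12 6) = [0, 2, 5, 3, 4, 15, 1, 7, 8, 9, 10, 11, 6, 13, 14, 12]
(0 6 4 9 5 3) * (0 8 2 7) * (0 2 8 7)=(0 6 4 9 5 3 7 2)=[6, 1, 0, 7, 9, 3, 4, 2, 8, 5]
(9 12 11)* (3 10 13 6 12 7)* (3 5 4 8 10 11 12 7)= (3 11 9)(4 8 10 13 6 7 5)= [0, 1, 2, 11, 8, 4, 7, 5, 10, 3, 13, 9, 12, 6]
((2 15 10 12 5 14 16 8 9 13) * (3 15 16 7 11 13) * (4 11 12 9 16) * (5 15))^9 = ((2 4 11 13)(3 5 14 7 12 15 10 9)(8 16))^9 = (2 4 11 13)(3 5 14 7 12 15 10 9)(8 16)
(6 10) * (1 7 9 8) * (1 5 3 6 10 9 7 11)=(1 11)(3 6 9 8 5)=[0, 11, 2, 6, 4, 3, 9, 7, 5, 8, 10, 1]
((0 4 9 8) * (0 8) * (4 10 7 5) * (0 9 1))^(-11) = (0 10 7 5 4 1)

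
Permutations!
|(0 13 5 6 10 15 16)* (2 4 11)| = 21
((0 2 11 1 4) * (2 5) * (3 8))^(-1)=(0 4 1 11 2 5)(3 8)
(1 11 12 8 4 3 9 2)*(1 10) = (1 11 12 8 4 3 9 2 10) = [0, 11, 10, 9, 3, 5, 6, 7, 4, 2, 1, 12, 8]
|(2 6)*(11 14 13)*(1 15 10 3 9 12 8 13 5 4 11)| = |(1 15 10 3 9 12 8 13)(2 6)(4 11 14 5)| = 8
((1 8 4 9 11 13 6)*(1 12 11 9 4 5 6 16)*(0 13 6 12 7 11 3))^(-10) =(0 12 8 16)(1 13 3 5)(6 11 7)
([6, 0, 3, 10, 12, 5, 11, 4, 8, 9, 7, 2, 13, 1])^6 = [7, 10, 13, 1, 11, 5, 4, 6, 8, 9, 0, 12, 2, 3]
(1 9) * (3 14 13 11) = (1 9)(3 14 13 11) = [0, 9, 2, 14, 4, 5, 6, 7, 8, 1, 10, 3, 12, 11, 13]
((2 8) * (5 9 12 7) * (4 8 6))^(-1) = (2 8 4 6)(5 7 12 9)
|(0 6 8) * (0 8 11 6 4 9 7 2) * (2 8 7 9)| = |(0 4 2)(6 11)(7 8)| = 6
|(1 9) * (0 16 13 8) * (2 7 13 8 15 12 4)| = |(0 16 8)(1 9)(2 7 13 15 12 4)| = 6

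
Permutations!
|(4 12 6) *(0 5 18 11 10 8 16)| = 21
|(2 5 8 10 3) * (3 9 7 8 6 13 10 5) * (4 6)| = 8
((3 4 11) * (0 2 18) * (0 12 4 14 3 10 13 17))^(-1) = ((0 2 18 12 4 11 10 13 17)(3 14))^(-1) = (0 17 13 10 11 4 12 18 2)(3 14)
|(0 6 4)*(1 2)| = |(0 6 4)(1 2)| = 6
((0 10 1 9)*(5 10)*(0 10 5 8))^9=(10)(0 8)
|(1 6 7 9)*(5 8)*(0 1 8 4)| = 8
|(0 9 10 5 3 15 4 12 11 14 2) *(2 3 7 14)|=|(0 9 10 5 7 14 3 15 4 12 11 2)|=12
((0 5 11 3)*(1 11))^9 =(0 3 11 1 5)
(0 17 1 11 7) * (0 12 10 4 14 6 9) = (0 17 1 11 7 12 10 4 14 6 9) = [17, 11, 2, 3, 14, 5, 9, 12, 8, 0, 4, 7, 10, 13, 6, 15, 16, 1]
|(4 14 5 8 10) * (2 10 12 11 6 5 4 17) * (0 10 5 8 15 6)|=|(0 10 17 2 5 15 6 8 12 11)(4 14)|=10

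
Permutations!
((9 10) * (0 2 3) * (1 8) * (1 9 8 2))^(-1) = ((0 1 2 3)(8 9 10))^(-1) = (0 3 2 1)(8 10 9)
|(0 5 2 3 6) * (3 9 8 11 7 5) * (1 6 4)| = |(0 3 4 1 6)(2 9 8 11 7 5)| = 30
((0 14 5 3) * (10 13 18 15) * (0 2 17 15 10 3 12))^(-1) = ((0 14 5 12)(2 17 15 3)(10 13 18))^(-1) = (0 12 5 14)(2 3 15 17)(10 18 13)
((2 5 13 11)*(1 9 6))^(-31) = (1 6 9)(2 5 13 11)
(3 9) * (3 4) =(3 9 4) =[0, 1, 2, 9, 3, 5, 6, 7, 8, 4]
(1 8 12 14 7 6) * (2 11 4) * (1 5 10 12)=(1 8)(2 11 4)(5 10 12 14 7 6)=[0, 8, 11, 3, 2, 10, 5, 6, 1, 9, 12, 4, 14, 13, 7]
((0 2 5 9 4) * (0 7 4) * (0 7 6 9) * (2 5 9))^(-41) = (0 5)(2 6 4 7 9)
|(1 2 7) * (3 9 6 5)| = |(1 2 7)(3 9 6 5)| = 12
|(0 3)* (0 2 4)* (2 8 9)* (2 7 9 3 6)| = 4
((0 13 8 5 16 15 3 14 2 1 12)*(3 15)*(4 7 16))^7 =(0 3 8 2 4 12 16 13 14 5 1 7)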